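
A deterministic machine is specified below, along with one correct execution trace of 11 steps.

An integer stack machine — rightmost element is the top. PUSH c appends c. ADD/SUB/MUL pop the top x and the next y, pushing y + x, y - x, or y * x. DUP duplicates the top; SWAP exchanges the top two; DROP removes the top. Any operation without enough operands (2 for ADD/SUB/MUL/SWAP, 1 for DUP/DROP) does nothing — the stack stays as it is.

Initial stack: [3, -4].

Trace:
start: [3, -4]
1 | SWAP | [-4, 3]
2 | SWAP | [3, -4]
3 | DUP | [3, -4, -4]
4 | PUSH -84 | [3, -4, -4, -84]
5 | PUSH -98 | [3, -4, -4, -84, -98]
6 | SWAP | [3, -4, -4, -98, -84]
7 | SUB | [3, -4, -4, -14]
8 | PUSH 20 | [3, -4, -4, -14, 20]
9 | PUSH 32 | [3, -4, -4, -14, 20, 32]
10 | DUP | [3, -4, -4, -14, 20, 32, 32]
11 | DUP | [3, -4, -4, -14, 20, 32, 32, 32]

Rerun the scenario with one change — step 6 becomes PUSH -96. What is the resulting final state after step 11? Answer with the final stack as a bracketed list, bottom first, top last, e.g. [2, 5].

[3, -4, -4, -84, -2, 20, 32, 32, 32]

(re-executing from step 6 with the substitution; state before step 6: [3, -4, -4, -84, -98])
6 | PUSH -96 | [3, -4, -4, -84, -98, -96]
7 | SUB | [3, -4, -4, -84, -2]
8 | PUSH 20 | [3, -4, -4, -84, -2, 20]
9 | PUSH 32 | [3, -4, -4, -84, -2, 20, 32]
10 | DUP | [3, -4, -4, -84, -2, 20, 32, 32]
11 | DUP | [3, -4, -4, -84, -2, 20, 32, 32, 32]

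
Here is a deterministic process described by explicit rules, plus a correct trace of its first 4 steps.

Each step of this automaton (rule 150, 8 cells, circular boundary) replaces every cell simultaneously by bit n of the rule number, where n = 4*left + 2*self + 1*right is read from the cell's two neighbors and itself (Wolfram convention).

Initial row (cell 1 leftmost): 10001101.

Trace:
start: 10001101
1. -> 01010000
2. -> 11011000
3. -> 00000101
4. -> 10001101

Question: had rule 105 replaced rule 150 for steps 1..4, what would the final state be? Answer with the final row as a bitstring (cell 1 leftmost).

(re-executing steps 1..4 under rule 105; state before step 1: 10001101)
1. -> 10101111
2. -> 11011000
3. -> 11111010
4. -> 10001101

10001101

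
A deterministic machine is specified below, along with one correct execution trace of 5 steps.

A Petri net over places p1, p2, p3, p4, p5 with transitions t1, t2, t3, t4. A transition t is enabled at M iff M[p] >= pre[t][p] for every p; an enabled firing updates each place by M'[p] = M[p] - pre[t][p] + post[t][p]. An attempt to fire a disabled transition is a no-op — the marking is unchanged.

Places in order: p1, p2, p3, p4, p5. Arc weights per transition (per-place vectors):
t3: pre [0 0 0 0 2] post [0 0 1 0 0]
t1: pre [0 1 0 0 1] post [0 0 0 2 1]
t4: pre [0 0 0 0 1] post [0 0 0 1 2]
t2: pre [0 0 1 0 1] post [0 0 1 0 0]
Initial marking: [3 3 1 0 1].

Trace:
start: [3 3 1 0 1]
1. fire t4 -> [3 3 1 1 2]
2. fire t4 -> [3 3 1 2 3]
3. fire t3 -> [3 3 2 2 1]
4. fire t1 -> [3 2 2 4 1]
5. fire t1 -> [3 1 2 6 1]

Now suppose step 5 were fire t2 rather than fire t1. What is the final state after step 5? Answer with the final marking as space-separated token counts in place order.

(re-executing from step 5 with the substitution; state before step 5: [3 2 2 4 1])
5. fire t2 -> [3 2 2 4 0]

3 2 2 4 0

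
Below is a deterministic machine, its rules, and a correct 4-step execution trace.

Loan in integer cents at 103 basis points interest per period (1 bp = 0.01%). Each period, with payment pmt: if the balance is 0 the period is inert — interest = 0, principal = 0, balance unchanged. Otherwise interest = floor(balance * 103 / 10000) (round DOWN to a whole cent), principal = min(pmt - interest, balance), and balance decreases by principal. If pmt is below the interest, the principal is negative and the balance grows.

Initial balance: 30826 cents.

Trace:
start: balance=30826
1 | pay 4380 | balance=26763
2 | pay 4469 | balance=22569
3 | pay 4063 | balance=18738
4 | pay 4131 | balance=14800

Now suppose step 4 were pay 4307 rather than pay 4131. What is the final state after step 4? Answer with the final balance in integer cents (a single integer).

14624

(re-executing from step 4 with the substitution; state before step 4: balance=18738)
4 | pay 4307 | balance=14624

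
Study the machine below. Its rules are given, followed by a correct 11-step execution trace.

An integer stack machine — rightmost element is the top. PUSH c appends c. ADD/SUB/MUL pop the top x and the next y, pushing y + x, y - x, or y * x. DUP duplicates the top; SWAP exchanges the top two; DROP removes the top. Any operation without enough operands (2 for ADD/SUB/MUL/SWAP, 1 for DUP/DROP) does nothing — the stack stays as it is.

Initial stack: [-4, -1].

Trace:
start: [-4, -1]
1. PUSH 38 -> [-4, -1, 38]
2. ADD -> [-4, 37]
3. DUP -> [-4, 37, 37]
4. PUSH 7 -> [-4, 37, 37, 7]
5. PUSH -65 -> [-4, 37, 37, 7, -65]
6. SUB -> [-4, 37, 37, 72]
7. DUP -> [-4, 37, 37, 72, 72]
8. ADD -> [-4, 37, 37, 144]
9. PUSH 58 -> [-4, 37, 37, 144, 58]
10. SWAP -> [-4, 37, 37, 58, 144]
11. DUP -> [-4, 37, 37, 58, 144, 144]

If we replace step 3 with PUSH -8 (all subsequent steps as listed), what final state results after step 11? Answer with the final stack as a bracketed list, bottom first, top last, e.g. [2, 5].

[-4, 37, -8, 58, 144, 144]

(re-executing from step 3 with the substitution; state before step 3: [-4, 37])
3. PUSH -8 -> [-4, 37, -8]
4. PUSH 7 -> [-4, 37, -8, 7]
5. PUSH -65 -> [-4, 37, -8, 7, -65]
6. SUB -> [-4, 37, -8, 72]
7. DUP -> [-4, 37, -8, 72, 72]
8. ADD -> [-4, 37, -8, 144]
9. PUSH 58 -> [-4, 37, -8, 144, 58]
10. SWAP -> [-4, 37, -8, 58, 144]
11. DUP -> [-4, 37, -8, 58, 144, 144]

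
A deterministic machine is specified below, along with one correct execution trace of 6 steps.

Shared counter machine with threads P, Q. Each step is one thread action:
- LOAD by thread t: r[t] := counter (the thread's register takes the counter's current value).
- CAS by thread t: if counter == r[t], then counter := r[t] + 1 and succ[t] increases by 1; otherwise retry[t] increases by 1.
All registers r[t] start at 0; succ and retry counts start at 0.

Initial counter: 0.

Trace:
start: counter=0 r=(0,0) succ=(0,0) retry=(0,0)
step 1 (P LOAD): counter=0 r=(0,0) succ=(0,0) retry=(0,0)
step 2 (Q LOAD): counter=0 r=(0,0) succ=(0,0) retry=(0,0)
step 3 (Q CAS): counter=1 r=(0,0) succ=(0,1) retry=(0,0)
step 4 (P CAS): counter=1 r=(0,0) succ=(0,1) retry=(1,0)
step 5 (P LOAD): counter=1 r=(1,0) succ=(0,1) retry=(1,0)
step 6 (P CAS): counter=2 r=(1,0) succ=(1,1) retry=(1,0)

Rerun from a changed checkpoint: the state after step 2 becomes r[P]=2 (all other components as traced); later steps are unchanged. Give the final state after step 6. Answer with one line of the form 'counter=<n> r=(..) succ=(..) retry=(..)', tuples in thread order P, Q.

state after step 2 := counter=0 r=(2,0) succ=(0,0) retry=(0,0)
step 3 (Q CAS): counter=1 r=(2,0) succ=(0,1) retry=(0,0)
step 4 (P CAS): counter=1 r=(2,0) succ=(0,1) retry=(1,0)
step 5 (P LOAD): counter=1 r=(1,0) succ=(0,1) retry=(1,0)
step 6 (P CAS): counter=2 r=(1,0) succ=(1,1) retry=(1,0)

counter=2 r=(1,0) succ=(1,1) retry=(1,0)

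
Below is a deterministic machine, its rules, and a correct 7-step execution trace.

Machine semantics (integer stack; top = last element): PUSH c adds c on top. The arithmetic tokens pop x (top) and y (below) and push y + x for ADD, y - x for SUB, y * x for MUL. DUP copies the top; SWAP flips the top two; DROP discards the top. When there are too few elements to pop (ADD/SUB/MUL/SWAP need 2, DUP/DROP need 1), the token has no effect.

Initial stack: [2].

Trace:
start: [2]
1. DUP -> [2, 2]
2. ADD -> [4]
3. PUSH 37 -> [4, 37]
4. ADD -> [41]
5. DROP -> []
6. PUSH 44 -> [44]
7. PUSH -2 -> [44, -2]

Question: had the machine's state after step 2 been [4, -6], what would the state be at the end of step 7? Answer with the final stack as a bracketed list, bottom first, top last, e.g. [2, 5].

state after step 2 := [4, -6]
3. PUSH 37 -> [4, -6, 37]
4. ADD -> [4, 31]
5. DROP -> [4]
6. PUSH 44 -> [4, 44]
7. PUSH -2 -> [4, 44, -2]

[4, 44, -2]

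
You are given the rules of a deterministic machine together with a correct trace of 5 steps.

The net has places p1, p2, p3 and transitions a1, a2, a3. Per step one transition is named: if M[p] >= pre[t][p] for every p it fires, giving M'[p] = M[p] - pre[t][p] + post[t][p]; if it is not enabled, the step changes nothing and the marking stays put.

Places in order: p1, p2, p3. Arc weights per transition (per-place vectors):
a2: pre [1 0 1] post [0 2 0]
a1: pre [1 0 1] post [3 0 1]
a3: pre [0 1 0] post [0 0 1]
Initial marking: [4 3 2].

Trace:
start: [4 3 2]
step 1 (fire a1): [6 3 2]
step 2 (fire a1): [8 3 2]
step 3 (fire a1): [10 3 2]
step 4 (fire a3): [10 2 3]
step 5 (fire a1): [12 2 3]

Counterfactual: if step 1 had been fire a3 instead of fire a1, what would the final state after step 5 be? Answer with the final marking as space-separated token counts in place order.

(re-executing from step 1 with the substitution; state before step 1: [4 3 2])
step 1 (fire a3): [4 2 3]
step 2 (fire a1): [6 2 3]
step 3 (fire a1): [8 2 3]
step 4 (fire a3): [8 1 4]
step 5 (fire a1): [10 1 4]

10 1 4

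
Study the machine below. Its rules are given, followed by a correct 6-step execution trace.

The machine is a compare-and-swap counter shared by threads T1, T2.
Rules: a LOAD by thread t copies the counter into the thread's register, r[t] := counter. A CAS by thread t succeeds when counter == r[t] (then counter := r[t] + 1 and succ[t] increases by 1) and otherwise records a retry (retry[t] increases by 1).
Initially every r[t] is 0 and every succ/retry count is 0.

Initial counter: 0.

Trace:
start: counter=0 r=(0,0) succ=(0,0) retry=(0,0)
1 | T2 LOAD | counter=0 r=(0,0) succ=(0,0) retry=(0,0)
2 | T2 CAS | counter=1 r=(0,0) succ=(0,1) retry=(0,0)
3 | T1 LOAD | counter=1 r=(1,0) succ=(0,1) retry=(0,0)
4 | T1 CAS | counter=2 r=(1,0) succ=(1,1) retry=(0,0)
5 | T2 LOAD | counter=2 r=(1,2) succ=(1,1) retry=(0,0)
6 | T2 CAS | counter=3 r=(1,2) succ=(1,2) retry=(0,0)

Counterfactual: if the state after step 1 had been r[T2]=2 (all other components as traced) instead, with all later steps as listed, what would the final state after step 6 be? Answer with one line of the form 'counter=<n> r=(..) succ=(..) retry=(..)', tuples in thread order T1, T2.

state after step 1 := counter=0 r=(0,2) succ=(0,0) retry=(0,0)
2 | T2 CAS | counter=0 r=(0,2) succ=(0,0) retry=(0,1)
3 | T1 LOAD | counter=0 r=(0,2) succ=(0,0) retry=(0,1)
4 | T1 CAS | counter=1 r=(0,2) succ=(1,0) retry=(0,1)
5 | T2 LOAD | counter=1 r=(0,1) succ=(1,0) retry=(0,1)
6 | T2 CAS | counter=2 r=(0,1) succ=(1,1) retry=(0,1)

counter=2 r=(0,1) succ=(1,1) retry=(0,1)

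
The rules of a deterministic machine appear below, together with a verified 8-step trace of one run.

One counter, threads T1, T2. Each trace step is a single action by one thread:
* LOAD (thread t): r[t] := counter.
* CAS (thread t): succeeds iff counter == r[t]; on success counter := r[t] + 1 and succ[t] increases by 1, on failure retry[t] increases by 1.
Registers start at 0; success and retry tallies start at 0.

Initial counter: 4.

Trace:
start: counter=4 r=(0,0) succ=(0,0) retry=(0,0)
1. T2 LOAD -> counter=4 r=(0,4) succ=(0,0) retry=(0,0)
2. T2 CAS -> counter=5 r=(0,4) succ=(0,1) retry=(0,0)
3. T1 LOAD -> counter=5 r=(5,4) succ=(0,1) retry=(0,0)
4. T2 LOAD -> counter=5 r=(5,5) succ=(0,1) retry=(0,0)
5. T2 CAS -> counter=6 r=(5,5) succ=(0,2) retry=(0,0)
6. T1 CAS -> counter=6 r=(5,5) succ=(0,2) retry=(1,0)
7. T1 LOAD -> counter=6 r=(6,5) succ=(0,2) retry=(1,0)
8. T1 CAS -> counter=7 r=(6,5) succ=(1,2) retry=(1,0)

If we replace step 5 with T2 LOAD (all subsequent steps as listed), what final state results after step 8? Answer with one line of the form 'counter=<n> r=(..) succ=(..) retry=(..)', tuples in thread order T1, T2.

counter=7 r=(6,5) succ=(2,1) retry=(0,0)

(re-executing from step 5 with the substitution; state before step 5: counter=5 r=(5,5) succ=(0,1) retry=(0,0))
5. T2 LOAD -> counter=5 r=(5,5) succ=(0,1) retry=(0,0)
6. T1 CAS -> counter=6 r=(5,5) succ=(1,1) retry=(0,0)
7. T1 LOAD -> counter=6 r=(6,5) succ=(1,1) retry=(0,0)
8. T1 CAS -> counter=7 r=(6,5) succ=(2,1) retry=(0,0)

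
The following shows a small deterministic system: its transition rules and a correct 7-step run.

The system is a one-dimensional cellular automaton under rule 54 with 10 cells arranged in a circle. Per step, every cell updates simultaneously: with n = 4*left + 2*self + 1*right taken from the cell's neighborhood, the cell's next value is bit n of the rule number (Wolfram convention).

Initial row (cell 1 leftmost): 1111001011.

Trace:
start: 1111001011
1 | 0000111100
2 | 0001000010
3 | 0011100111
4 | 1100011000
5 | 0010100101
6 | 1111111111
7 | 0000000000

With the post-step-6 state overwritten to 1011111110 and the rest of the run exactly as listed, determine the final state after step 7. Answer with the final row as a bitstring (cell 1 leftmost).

1100000001

state after step 6 := 1011111110
7 | 1100000001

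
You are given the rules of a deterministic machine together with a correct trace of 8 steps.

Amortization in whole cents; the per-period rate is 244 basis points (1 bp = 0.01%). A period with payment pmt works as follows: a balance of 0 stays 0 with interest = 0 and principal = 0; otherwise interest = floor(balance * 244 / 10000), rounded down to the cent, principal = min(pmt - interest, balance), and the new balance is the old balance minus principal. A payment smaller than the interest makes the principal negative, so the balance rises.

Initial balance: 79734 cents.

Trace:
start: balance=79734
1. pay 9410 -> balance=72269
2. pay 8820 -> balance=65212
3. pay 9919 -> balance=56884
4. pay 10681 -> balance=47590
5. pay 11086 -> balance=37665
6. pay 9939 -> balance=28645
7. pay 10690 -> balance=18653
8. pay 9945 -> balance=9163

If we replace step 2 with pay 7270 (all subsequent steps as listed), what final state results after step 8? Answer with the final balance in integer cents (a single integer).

(re-executing from step 2 with the substitution; state before step 2: balance=72269)
2. pay 7270 -> balance=66762
3. pay 9919 -> balance=58471
4. pay 10681 -> balance=49216
5. pay 11086 -> balance=39330
6. pay 9939 -> balance=30350
7. pay 10690 -> balance=20400
8. pay 9945 -> balance=10952

10952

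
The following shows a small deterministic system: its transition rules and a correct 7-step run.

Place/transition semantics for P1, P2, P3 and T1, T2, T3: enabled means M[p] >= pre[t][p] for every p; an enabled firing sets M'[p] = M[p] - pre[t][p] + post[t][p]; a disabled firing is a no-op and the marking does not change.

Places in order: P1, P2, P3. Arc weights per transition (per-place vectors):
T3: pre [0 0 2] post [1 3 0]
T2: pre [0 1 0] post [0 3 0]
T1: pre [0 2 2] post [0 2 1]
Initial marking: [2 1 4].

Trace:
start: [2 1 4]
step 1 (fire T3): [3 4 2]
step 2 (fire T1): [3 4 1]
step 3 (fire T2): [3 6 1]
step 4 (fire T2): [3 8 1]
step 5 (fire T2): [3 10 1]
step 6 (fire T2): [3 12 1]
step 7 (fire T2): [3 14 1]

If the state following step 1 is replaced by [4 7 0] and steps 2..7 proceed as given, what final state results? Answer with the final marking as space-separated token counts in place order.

4 17 0

state after step 1 := [4 7 0]
step 2 (fire T1): [4 7 0]
step 3 (fire T2): [4 9 0]
step 4 (fire T2): [4 11 0]
step 5 (fire T2): [4 13 0]
step 6 (fire T2): [4 15 0]
step 7 (fire T2): [4 17 0]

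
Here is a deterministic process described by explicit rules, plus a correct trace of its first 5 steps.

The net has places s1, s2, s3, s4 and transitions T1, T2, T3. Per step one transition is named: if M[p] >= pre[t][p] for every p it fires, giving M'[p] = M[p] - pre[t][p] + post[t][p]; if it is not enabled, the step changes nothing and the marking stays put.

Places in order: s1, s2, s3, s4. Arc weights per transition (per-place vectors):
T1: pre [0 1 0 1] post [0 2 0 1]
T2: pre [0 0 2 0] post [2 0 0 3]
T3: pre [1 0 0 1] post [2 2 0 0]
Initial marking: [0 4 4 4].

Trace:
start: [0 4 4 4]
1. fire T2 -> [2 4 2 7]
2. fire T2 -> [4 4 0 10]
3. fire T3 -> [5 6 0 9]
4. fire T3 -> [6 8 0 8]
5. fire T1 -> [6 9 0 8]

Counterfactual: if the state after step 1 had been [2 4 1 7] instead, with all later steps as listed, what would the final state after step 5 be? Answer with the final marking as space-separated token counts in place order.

state after step 1 := [2 4 1 7]
2. fire T2 -> [2 4 1 7]
3. fire T3 -> [3 6 1 6]
4. fire T3 -> [4 8 1 5]
5. fire T1 -> [4 9 1 5]

4 9 1 5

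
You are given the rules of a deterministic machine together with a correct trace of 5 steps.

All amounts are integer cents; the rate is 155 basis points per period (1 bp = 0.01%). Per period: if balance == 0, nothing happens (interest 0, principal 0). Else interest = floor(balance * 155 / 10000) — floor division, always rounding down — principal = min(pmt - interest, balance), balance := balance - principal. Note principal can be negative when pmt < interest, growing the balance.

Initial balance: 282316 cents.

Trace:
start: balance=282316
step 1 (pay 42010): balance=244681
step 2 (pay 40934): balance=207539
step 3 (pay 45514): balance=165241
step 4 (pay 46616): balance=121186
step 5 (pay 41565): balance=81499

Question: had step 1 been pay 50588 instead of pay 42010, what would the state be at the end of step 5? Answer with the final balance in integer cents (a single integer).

72377

(re-executing from step 1 with the substitution; state before step 1: balance=282316)
step 1 (pay 50588): balance=236103
step 2 (pay 40934): balance=198828
step 3 (pay 45514): balance=156395
step 4 (pay 46616): balance=112203
step 5 (pay 41565): balance=72377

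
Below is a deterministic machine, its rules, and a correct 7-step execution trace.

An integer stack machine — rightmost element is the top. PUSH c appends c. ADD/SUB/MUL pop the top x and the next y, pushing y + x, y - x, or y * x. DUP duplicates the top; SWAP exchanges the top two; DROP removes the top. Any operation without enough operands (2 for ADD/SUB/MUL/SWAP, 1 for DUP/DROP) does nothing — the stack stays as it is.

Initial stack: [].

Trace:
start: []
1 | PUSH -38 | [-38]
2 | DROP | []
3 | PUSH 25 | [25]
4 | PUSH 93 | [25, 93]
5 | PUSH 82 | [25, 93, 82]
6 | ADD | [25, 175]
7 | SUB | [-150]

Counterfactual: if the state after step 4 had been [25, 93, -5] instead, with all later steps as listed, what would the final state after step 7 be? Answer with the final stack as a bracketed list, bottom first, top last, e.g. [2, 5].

state after step 4 := [25, 93, -5]
5 | PUSH 82 | [25, 93, -5, 82]
6 | ADD | [25, 93, 77]
7 | SUB | [25, 16]

[25, 16]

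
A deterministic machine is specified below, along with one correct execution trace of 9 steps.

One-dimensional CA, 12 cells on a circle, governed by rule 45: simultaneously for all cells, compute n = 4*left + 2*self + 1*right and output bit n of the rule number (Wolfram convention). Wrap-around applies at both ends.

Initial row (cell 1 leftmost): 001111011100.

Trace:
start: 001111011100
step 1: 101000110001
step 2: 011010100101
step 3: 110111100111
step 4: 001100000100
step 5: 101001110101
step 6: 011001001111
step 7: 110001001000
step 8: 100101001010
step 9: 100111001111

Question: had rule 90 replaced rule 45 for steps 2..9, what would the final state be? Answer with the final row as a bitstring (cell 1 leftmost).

(re-executing steps 2..9 under rule 90; state before step 2: 101000110001)
step 2: 100101111011
step 3: 111001001010
step 4: 101110110000
step 5: 001010111001
step 6: 110000101110
step 7: 111001001010
step 8: 101110110000
step 9: 001010111001

001010111001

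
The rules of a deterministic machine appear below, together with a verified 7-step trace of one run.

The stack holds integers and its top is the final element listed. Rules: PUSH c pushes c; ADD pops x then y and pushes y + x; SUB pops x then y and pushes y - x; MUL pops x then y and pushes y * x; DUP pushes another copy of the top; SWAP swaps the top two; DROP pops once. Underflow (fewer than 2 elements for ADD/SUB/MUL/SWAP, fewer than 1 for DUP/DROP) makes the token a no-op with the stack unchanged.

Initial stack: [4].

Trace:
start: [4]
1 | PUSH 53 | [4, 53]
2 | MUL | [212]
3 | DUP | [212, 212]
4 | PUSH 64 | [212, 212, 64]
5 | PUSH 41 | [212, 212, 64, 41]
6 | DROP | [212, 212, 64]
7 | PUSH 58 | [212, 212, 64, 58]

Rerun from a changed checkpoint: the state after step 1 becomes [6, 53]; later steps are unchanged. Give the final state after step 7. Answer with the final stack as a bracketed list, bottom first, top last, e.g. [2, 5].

state after step 1 := [6, 53]
2 | MUL | [318]
3 | DUP | [318, 318]
4 | PUSH 64 | [318, 318, 64]
5 | PUSH 41 | [318, 318, 64, 41]
6 | DROP | [318, 318, 64]
7 | PUSH 58 | [318, 318, 64, 58]

[318, 318, 64, 58]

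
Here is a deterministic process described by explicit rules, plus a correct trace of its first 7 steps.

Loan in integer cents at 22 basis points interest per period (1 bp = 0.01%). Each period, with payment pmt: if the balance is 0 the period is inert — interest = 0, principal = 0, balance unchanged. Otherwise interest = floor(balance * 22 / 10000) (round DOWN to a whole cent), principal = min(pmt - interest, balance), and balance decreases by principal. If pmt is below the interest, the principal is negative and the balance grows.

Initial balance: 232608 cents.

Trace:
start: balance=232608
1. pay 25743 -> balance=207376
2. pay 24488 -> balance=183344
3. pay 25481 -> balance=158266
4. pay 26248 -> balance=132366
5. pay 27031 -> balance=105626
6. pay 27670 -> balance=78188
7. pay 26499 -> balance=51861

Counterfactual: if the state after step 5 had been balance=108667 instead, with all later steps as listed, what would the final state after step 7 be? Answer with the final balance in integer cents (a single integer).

state after step 5 := balance=108667
6. pay 27670 -> balance=81236
7. pay 26499 -> balance=54915

54915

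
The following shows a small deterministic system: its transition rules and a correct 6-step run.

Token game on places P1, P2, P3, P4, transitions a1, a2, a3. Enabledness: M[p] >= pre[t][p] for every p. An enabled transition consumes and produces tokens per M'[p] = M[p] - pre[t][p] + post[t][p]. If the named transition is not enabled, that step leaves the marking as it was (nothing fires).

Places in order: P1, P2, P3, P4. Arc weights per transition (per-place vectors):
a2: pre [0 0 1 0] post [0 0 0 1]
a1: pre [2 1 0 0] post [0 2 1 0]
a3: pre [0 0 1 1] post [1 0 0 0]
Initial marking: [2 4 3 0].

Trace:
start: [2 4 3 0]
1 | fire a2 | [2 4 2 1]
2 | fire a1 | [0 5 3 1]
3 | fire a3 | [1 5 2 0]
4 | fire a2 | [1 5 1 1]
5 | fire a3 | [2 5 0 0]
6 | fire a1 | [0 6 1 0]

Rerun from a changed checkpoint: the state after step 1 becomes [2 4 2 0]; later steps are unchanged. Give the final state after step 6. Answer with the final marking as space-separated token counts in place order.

state after step 1 := [2 4 2 0]
2 | fire a1 | [0 5 3 0]
3 | fire a3 | [0 5 3 0]
4 | fire a2 | [0 5 2 1]
5 | fire a3 | [1 5 1 0]
6 | fire a1 | [1 5 1 0]

1 5 1 0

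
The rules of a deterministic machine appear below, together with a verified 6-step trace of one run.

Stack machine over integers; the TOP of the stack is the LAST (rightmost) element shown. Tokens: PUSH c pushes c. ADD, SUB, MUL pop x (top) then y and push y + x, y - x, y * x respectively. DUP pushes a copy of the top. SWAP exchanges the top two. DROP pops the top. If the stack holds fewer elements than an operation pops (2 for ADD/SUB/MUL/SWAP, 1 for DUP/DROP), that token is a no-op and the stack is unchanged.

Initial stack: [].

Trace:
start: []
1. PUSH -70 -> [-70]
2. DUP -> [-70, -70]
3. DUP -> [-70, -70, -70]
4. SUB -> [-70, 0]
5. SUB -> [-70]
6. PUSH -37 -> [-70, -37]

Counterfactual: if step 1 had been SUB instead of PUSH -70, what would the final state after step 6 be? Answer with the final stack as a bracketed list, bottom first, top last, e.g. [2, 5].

(re-executing from step 1 with the substitution; state before step 1: [])
1. SUB -> []
2. DUP -> []
3. DUP -> []
4. SUB -> []
5. SUB -> []
6. PUSH -37 -> [-37]

[-37]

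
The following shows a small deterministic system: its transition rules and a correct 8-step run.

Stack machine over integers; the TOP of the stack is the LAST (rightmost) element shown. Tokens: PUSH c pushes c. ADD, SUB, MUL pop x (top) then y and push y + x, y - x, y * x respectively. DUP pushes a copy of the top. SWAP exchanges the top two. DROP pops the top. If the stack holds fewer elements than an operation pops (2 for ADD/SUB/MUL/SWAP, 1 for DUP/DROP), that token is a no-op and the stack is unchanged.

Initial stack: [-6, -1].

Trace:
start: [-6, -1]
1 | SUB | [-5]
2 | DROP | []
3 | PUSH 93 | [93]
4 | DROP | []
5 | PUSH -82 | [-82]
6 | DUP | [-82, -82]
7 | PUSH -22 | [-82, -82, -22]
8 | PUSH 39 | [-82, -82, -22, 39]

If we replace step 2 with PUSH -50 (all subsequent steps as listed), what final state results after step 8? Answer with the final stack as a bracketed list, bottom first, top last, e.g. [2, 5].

[-5, -50, -82, -82, -22, 39]

(re-executing from step 2 with the substitution; state before step 2: [-5])
2 | PUSH -50 | [-5, -50]
3 | PUSH 93 | [-5, -50, 93]
4 | DROP | [-5, -50]
5 | PUSH -82 | [-5, -50, -82]
6 | DUP | [-5, -50, -82, -82]
7 | PUSH -22 | [-5, -50, -82, -82, -22]
8 | PUSH 39 | [-5, -50, -82, -82, -22, 39]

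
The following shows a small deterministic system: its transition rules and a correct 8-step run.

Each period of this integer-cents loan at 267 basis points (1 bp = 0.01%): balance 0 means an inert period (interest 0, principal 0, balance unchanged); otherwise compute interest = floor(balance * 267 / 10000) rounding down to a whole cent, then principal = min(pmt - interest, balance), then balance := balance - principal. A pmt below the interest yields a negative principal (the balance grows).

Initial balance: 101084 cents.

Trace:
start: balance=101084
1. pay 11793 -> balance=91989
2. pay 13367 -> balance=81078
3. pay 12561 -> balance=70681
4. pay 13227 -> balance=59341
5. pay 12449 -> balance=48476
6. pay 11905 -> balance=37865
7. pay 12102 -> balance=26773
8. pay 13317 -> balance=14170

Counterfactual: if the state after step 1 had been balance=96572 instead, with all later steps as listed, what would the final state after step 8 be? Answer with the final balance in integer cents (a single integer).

19682

state after step 1 := balance=96572
2. pay 13367 -> balance=85783
3. pay 12561 -> balance=75512
4. pay 13227 -> balance=64301
5. pay 12449 -> balance=53568
6. pay 11905 -> balance=43093
7. pay 12102 -> balance=32141
8. pay 13317 -> balance=19682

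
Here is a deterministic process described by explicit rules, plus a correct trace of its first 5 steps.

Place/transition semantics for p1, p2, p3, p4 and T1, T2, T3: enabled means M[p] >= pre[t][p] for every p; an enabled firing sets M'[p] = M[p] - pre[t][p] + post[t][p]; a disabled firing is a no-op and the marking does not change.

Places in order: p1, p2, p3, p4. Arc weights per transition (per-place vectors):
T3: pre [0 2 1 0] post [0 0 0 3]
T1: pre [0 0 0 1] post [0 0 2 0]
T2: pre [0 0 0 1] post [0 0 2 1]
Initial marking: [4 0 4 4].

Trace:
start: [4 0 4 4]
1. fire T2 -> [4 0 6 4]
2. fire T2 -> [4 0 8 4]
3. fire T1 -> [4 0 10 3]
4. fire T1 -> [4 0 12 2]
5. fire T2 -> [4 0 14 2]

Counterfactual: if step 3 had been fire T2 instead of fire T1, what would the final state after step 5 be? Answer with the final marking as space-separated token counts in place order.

(re-executing from step 3 with the substitution; state before step 3: [4 0 8 4])
3. fire T2 -> [4 0 10 4]
4. fire T1 -> [4 0 12 3]
5. fire T2 -> [4 0 14 3]

4 0 14 3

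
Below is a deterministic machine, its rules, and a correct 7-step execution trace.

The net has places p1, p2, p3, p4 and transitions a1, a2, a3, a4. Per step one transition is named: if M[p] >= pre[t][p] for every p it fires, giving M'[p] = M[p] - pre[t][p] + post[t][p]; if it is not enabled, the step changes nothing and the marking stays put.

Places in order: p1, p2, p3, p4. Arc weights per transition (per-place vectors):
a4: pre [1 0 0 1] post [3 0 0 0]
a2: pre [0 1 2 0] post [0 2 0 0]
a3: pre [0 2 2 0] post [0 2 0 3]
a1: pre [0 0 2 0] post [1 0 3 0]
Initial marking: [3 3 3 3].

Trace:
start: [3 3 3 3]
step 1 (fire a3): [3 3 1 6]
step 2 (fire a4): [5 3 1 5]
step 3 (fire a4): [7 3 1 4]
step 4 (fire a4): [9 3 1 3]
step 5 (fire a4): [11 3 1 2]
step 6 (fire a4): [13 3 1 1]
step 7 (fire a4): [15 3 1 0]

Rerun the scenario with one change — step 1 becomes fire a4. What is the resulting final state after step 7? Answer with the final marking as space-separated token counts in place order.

(re-executing from step 1 with the substitution; state before step 1: [3 3 3 3])
step 1 (fire a4): [5 3 3 2]
step 2 (fire a4): [7 3 3 1]
step 3 (fire a4): [9 3 3 0]
step 4 (fire a4): [9 3 3 0]
step 5 (fire a4): [9 3 3 0]
step 6 (fire a4): [9 3 3 0]
step 7 (fire a4): [9 3 3 0]

9 3 3 0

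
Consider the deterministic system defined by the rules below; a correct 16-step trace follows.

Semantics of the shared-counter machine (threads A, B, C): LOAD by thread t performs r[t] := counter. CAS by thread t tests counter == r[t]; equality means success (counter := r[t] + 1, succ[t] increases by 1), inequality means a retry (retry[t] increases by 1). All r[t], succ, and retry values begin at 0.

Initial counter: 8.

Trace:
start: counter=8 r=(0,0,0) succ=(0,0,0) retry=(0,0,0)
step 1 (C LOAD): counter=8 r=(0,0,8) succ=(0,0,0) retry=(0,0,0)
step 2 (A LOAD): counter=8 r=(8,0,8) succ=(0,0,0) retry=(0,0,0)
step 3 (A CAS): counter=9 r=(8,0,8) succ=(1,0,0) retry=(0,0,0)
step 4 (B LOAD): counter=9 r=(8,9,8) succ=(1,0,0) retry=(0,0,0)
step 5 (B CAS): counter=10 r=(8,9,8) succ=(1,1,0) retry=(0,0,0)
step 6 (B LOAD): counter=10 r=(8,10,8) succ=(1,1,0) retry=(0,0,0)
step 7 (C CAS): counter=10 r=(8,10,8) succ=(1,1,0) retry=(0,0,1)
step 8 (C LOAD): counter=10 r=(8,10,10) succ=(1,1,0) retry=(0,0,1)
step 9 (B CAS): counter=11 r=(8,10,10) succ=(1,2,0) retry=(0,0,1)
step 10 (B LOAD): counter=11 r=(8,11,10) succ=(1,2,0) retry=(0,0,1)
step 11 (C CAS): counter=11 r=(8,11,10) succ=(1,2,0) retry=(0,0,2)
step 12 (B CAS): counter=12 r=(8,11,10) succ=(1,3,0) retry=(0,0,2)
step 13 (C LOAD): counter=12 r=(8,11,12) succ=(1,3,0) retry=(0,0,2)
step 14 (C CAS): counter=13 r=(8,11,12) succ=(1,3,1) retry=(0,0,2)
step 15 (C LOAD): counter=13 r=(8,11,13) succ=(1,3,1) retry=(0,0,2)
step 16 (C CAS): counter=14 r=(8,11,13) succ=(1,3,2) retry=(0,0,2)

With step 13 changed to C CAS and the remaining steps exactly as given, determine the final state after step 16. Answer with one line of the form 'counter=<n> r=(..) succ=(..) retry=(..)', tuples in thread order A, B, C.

(re-executing from step 13 with the substitution; state before step 13: counter=12 r=(8,11,10) succ=(1,3,0) retry=(0,0,2))
step 13 (C CAS): counter=12 r=(8,11,10) succ=(1,3,0) retry=(0,0,3)
step 14 (C CAS): counter=12 r=(8,11,10) succ=(1,3,0) retry=(0,0,4)
step 15 (C LOAD): counter=12 r=(8,11,12) succ=(1,3,0) retry=(0,0,4)
step 16 (C CAS): counter=13 r=(8,11,12) succ=(1,3,1) retry=(0,0,4)

counter=13 r=(8,11,12) succ=(1,3,1) retry=(0,0,4)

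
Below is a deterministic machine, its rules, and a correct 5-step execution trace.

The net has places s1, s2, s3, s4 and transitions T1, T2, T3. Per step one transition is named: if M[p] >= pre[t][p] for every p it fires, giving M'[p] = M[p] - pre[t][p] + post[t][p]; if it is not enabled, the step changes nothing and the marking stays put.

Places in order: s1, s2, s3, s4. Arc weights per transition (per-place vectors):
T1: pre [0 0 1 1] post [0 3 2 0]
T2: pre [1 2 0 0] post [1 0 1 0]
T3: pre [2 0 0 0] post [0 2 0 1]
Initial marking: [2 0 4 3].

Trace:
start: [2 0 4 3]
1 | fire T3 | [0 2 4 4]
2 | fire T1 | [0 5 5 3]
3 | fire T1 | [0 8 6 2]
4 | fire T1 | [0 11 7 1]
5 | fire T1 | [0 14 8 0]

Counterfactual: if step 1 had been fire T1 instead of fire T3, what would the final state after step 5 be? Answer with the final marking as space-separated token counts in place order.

(re-executing from step 1 with the substitution; state before step 1: [2 0 4 3])
1 | fire T1 | [2 3 5 2]
2 | fire T1 | [2 6 6 1]
3 | fire T1 | [2 9 7 0]
4 | fire T1 | [2 9 7 0]
5 | fire T1 | [2 9 7 0]

2 9 7 0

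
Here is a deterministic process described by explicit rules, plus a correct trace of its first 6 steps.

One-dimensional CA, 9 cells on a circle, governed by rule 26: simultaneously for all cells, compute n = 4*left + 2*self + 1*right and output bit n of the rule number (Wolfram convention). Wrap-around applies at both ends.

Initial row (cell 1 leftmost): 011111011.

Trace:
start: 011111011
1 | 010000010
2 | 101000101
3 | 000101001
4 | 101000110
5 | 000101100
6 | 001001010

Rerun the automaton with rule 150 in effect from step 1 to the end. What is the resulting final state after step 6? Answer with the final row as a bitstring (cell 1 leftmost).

100100111

(re-executing steps 1..6 under rule 150; state before step 1: 011111011)
1 | 001110000
2 | 010101000
3 | 110101100
4 | 000100011
5 | 101110100
6 | 100100111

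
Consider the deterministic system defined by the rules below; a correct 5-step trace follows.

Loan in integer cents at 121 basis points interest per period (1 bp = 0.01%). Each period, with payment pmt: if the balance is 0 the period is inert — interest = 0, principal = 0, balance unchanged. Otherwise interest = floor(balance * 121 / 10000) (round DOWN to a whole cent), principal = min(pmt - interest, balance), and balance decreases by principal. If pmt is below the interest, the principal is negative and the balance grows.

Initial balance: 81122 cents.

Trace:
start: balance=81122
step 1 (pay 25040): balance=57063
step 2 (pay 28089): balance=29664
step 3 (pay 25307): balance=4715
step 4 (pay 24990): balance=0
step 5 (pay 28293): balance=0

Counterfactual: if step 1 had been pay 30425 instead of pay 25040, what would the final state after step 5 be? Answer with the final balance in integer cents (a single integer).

0

(re-executing from step 1 with the substitution; state before step 1: balance=81122)
step 1 (pay 30425): balance=51678
step 2 (pay 28089): balance=24214
step 3 (pay 25307): balance=0
step 4 (pay 24990): balance=0
step 5 (pay 28293): balance=0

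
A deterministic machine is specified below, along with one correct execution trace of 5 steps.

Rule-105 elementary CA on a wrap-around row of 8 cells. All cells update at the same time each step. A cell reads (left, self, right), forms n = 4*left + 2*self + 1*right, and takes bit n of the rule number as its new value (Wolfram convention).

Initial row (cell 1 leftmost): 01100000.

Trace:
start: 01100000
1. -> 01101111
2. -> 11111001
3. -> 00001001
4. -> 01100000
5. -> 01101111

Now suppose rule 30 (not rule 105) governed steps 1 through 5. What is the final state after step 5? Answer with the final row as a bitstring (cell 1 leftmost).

(re-executing steps 1..5 under rule 30; state before step 1: 01100000)
1. -> 11010000
2. -> 10011001
3. -> 01110111
4. -> 01000100
5. -> 11101110

11101110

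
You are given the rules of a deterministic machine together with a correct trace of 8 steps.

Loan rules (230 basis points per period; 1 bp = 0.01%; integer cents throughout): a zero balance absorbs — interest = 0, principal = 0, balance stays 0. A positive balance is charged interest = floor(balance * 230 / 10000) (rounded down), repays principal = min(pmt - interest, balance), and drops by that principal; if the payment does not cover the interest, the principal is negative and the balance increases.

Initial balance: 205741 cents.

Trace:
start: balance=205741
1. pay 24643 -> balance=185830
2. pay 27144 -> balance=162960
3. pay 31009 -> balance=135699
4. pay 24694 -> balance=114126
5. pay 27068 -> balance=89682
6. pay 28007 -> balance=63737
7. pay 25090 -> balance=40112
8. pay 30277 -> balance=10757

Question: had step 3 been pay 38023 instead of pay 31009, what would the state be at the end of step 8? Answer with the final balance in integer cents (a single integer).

(re-executing from step 3 with the substitution; state before step 3: balance=162960)
3. pay 38023 -> balance=128685
4. pay 24694 -> balance=106950
5. pay 27068 -> balance=82341
6. pay 28007 -> balance=56227
7. pay 25090 -> balance=32430
8. pay 30277 -> balance=2898

2898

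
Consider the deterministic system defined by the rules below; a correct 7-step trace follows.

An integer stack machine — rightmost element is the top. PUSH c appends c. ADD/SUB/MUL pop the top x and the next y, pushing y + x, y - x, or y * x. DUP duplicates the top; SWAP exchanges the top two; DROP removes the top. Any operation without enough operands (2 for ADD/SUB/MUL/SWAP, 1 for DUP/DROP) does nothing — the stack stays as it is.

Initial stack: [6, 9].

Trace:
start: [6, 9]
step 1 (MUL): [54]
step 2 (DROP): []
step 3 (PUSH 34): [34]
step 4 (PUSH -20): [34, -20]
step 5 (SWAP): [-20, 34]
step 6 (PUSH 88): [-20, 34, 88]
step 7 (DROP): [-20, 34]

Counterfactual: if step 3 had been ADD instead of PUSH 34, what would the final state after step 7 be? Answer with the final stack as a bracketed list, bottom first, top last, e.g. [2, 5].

(re-executing from step 3 with the substitution; state before step 3: [])
step 3 (ADD): []
step 4 (PUSH -20): [-20]
step 5 (SWAP): [-20]
step 6 (PUSH 88): [-20, 88]
step 7 (DROP): [-20]

[-20]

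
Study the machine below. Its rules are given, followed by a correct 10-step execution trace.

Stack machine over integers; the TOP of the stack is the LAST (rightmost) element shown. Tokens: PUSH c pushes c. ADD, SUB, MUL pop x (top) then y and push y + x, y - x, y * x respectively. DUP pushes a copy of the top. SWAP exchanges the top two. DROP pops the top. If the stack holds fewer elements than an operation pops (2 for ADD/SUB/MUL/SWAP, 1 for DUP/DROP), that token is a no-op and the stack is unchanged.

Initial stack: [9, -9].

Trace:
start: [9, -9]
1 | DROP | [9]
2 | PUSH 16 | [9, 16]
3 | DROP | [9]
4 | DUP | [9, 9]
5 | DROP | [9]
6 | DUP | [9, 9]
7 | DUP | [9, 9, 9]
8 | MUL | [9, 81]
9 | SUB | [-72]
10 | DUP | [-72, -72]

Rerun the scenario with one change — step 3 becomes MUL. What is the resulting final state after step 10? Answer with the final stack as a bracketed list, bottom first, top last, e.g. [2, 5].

(re-executing from step 3 with the substitution; state before step 3: [9, 16])
3 | MUL | [144]
4 | DUP | [144, 144]
5 | DROP | [144]
6 | DUP | [144, 144]
7 | DUP | [144, 144, 144]
8 | MUL | [144, 20736]
9 | SUB | [-20592]
10 | DUP | [-20592, -20592]

[-20592, -20592]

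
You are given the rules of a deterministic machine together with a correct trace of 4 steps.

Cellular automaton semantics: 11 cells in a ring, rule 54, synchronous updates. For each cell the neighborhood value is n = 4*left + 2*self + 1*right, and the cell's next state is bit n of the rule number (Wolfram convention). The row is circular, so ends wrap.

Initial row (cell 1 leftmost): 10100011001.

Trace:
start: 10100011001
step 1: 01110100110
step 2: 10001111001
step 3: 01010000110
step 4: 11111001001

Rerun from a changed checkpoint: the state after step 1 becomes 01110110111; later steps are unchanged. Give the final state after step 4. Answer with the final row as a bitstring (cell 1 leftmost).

00100000010

state after step 1 := 01110110111
step 2: 10001001000
step 3: 11011111101
step 4: 00100000010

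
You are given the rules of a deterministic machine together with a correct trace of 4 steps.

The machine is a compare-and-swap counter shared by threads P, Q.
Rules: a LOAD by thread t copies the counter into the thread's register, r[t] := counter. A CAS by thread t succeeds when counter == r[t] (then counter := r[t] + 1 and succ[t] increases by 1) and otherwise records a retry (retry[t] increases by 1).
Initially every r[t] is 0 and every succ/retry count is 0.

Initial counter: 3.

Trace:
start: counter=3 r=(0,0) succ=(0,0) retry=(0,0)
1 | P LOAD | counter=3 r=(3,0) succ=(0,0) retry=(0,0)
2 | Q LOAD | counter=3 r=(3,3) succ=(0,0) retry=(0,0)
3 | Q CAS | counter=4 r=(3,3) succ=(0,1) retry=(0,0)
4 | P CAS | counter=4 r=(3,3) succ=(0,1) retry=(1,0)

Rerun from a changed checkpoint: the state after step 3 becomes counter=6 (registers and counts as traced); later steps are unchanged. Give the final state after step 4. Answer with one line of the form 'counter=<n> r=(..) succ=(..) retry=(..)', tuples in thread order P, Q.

state after step 3 := counter=6 r=(3,3) succ=(0,1) retry=(0,0)
4 | P CAS | counter=6 r=(3,3) succ=(0,1) retry=(1,0)

counter=6 r=(3,3) succ=(0,1) retry=(1,0)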